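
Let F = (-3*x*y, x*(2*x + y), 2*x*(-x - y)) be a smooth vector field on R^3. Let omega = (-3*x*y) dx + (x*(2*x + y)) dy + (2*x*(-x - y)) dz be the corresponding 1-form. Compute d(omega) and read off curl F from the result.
d(omega) = (-2*x) dy ∧ dz + (4*x + 2*y) dz ∧ dx + (7*x + y) dx ∧ dy; curl F = (-2*x, 4*x + 2*y, 7*x + y)

d omega = sum_{i<j} (∂f_j/∂x_i - ∂f_i/∂x_j) dx_i ∧ dx_j. Under the identification (dy ∧ dz, dz ∧ dx, dx ∧ dy) ↔ (e_x, e_y, e_z), the coefficients are exactly the components of curl F. Compute:
  ∂R/∂y - ∂Q/∂z = (-2*x) - (0) = -2*x
  ∂P/∂z - ∂R/∂x = (0) - (-4*x - 2*y) = 4*x + 2*y
  ∂Q/∂x - ∂P/∂y = (4*x + y) - (-3*x) = 7*x + y.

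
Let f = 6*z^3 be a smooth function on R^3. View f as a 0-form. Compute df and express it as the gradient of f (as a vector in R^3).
df = (0) dx + (0) dy + (18*z^2) dz; grad f = (0, 0, 18*z^2)

For a 0-form f, d f = (∂f/∂x) dx + (∂f/∂y) dy + (∂f/∂z) dz. The components of the vector representation are exactly the entries of grad f in Cartesian coordinates:
  ∂f/∂x = 0
  ∂f/∂y = 0
  ∂f/∂z = 18*z^2.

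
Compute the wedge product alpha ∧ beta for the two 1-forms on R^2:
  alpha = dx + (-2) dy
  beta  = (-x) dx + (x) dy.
alpha ∧ beta = (-x) dx ∧ dy

Distribute the wedge, using dx_i ∧ dx_j = -dx_j ∧ dx_i and dx_i ∧ dx_i = 0. For each pair (i, j) with i < j, the coefficient of dx_i ∧ dx_j in alpha ∧ beta is (alpha_i * beta_j - alpha_j * beta_i). Collecting: alpha ∧ beta = (-x) dx ∧ dy.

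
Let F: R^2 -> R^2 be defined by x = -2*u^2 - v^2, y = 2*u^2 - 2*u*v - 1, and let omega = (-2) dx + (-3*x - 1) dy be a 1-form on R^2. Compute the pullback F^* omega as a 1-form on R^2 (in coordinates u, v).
F^* omega = (24*u^3 - 12*u^2*v + 12*u*v^2 + 4*u - 6*v^3 + 2*v) du + (-12*u^3 - 6*u*v^2 + 2*u + 4*v) dv

Using F^*(f dg) = (f ∘ F) d(g ∘ F), substitute each coordinate x_i by F_i(u, v) in f_i, and replace dx_i by d F_i = (∂F_i/∂u) du + (∂F_i/∂v) dv.
  For the x component: f_1(F) = -2; d F_1 = (-4*u) du + (-2*v) dv
  For the y component: f_2(F) = 6*u^2 + 3*v^2 - 1; d F_2 = (4*u - 2*v) du + (-2*u) dv
Combining and collecting du, dv coefficients:
  coeff of du: 24*u^3 - 12*u^2*v + 12*u*v^2 + 4*u - 6*v^3 + 2*v
  coeff of dv: -12*u^3 - 6*u*v^2 + 2*u + 4*v
F^* omega = (24*u^3 - 12*u^2*v + 12*u*v^2 + 4*u - 6*v^3 + 2*v) du + (-12*u^3 - 6*u*v^2 + 2*u + 4*v) dv.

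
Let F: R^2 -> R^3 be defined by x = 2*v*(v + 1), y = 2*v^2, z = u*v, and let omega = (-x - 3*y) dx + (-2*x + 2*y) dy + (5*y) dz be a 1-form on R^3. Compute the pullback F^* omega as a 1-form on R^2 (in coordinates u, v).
F^* omega = (10*v^3) du + (2*v*(5*u*v - 16*v^2 - 20*v - 2)) dv

Using F^*(f dg) = (f ∘ F) d(g ∘ F), substitute each coordinate x_i by F_i(u, v) in f_i, and replace dx_i by d F_i = (∂F_i/∂u) du + (∂F_i/∂v) dv.
  For the x component: f_1(F) = 2*v*(-4*v - 1); d F_1 = (0) du + (4*v + 2) dv
  For the y component: f_2(F) = -4*v; d F_2 = (0) du + (4*v) dv
  For the z component: f_3(F) = 10*v^2; d F_3 = (v) du + (u) dv
Combining and collecting du, dv coefficients:
  coeff of du: 10*v^3
  coeff of dv: 2*v*(5*u*v - 16*v^2 - 20*v - 2)
F^* omega = (10*v^3) du + (2*v*(5*u*v - 16*v^2 - 20*v - 2)) dv.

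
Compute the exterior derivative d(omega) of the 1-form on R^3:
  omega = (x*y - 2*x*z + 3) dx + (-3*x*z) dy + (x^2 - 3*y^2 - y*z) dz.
d(omega) = (-x - 3*z) dx ∧ dy + (4*x) dx ∧ dz + (3*x - 6*y - z) dy ∧ dz

For a 1-form omega = sum_i f_i dx_i, the exterior derivative is
  d(omega) = sum_{i < j} (∂f_j/∂x_i - ∂f_i/∂x_j) dx_i ∧ dx_j.
  coefficient of dx ∧ dy: ∂f_2/∂x - ∂f_1/∂y = ∂(-3*x*z)/∂x - ∂(x*y - 2*x*z + 3)/∂y = -x - 3*z
  coefficient of dx ∧ dz: ∂f_3/∂x - ∂f_1/∂z = ∂(x^2 - 3*y^2 - y*z)/∂x - ∂(x*y - 2*x*z + 3)/∂z = 4*x
  coefficient of dy ∧ dz: ∂f_3/∂y - ∂f_2/∂z = ∂(x^2 - 3*y^2 - y*z)/∂y - ∂(-3*x*z)/∂z = 3*x - 6*y - z
Assembling: d(omega) = (-x - 3*z) dx ∧ dy + (4*x) dx ∧ dz + (3*x - 6*y - z) dy ∧ dz.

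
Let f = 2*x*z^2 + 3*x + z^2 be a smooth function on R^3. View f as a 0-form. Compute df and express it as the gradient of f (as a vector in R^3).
df = (2*z^2 + 3) dx + (0) dy + (2*z*(2*x + 1)) dz; grad f = (2*z^2 + 3, 0, 2*z*(2*x + 1))

For a 0-form f, d f = (∂f/∂x) dx + (∂f/∂y) dy + (∂f/∂z) dz. The components of the vector representation are exactly the entries of grad f in Cartesian coordinates:
  ∂f/∂x = 2*z^2 + 3
  ∂f/∂y = 0
  ∂f/∂z = 2*z*(2*x + 1).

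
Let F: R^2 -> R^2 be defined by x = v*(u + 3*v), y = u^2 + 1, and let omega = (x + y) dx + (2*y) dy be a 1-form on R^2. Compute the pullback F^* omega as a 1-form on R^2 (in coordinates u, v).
F^* omega = (4*u^3 + u^2*v + u*v^2 + 4*u + 3*v^3 + v) du + (u^3 + 7*u^2*v + 9*u*v^2 + u + 18*v^3 + 6*v) dv

Using F^*(f dg) = (f ∘ F) d(g ∘ F), substitute each coordinate x_i by F_i(u, v) in f_i, and replace dx_i by d F_i = (∂F_i/∂u) du + (∂F_i/∂v) dv.
  For the x component: f_1(F) = u^2 + u*v + 3*v^2 + 1; d F_1 = (v) du + (u + 6*v) dv
  For the y component: f_2(F) = 2*u^2 + 2; d F_2 = (2*u) du + (0) dv
Combining and collecting du, dv coefficients:
  coeff of du: 4*u^3 + u^2*v + u*v^2 + 4*u + 3*v^3 + v
  coeff of dv: u^3 + 7*u^2*v + 9*u*v^2 + u + 18*v^3 + 6*v
F^* omega = (4*u^3 + u^2*v + u*v^2 + 4*u + 3*v^3 + v) du + (u^3 + 7*u^2*v + 9*u*v^2 + u + 18*v^3 + 6*v) dv.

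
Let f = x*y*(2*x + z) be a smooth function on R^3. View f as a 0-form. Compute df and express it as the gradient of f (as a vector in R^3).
df = (y*(4*x + z)) dx + (x*(2*x + z)) dy + (x*y) dz; grad f = (y*(4*x + z), x*(2*x + z), x*y)

For a 0-form f, d f = (∂f/∂x) dx + (∂f/∂y) dy + (∂f/∂z) dz. The components of the vector representation are exactly the entries of grad f in Cartesian coordinates:
  ∂f/∂x = y*(4*x + z)
  ∂f/∂y = x*(2*x + z)
  ∂f/∂z = x*y.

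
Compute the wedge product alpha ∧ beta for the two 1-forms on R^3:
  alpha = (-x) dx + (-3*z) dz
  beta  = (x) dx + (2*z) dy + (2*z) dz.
alpha ∧ beta = (-2*x*z) dx ∧ dy + (x*z) dx ∧ dz + (6*z^2) dy ∧ dz

Distribute the wedge, using dx_i ∧ dx_j = -dx_j ∧ dx_i and dx_i ∧ dx_i = 0. For each pair (i, j) with i < j, the coefficient of dx_i ∧ dx_j in alpha ∧ beta is (alpha_i * beta_j - alpha_j * beta_i). Collecting: alpha ∧ beta = (-2*x*z) dx ∧ dy + (x*z) dx ∧ dz + (6*z^2) dy ∧ dz.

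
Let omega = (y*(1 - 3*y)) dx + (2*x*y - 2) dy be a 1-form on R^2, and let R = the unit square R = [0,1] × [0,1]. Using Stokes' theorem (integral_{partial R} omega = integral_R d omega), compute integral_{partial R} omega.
integral_(partial R) omega = 3

Stokes: integral_partial_R omega = integral_R d omega with d omega = (∂Q/∂x - ∂P/∂y) dx ∧ dy.
  ∂Q/∂x = 2*y
  ∂P/∂y = 1 - 6*y
  integrand = ∂Q/∂x - ∂P/∂y = 8*y - 1.
Integrating over R: integral_0^1 integral_0^1 (8*y - 1) dx dy = 3.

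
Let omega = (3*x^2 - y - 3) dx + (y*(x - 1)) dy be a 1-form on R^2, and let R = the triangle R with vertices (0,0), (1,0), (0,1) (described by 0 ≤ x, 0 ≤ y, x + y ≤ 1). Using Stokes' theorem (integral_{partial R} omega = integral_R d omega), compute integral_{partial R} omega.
integral_(partial R) omega = 2/3

Stokes: integral_partial_R omega = integral_R d omega with d omega = (∂Q/∂x - ∂P/∂y) dx ∧ dy.
  ∂Q/∂x = y
  ∂P/∂y = -1
  integrand = ∂Q/∂x - ∂P/∂y = y + 1.
Integrating over R: integral_0^1 integral_0^{1-x} (y + 1) dy dx = 2/3.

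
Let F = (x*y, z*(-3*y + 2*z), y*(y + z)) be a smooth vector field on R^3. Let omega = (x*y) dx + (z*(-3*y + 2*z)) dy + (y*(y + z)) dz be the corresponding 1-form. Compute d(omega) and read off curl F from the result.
d(omega) = (5*y - 3*z) dy ∧ dz + (0) dz ∧ dx + (-x) dx ∧ dy; curl F = (5*y - 3*z, 0, -x)

d omega = sum_{i<j} (∂f_j/∂x_i - ∂f_i/∂x_j) dx_i ∧ dx_j. Under the identification (dy ∧ dz, dz ∧ dx, dx ∧ dy) ↔ (e_x, e_y, e_z), the coefficients are exactly the components of curl F. Compute:
  ∂R/∂y - ∂Q/∂z = (2*y + z) - (-3*y + 4*z) = 5*y - 3*z
  ∂P/∂z - ∂R/∂x = (0) - (0) = 0
  ∂Q/∂x - ∂P/∂y = (0) - (x) = -x.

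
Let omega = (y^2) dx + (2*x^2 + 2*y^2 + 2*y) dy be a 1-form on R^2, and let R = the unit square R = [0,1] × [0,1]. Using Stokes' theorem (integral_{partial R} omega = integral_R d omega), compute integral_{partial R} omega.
integral_(partial R) omega = 1

Stokes: integral_partial_R omega = integral_R d omega with d omega = (∂Q/∂x - ∂P/∂y) dx ∧ dy.
  ∂Q/∂x = 4*x
  ∂P/∂y = 2*y
  integrand = ∂Q/∂x - ∂P/∂y = 4*x - 2*y.
Integrating over R: integral_0^1 integral_0^1 (4*x - 2*y) dx dy = 1.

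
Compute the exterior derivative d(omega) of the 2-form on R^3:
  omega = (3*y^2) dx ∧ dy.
d(omega) = 0

For a 2-form omega = sum_{i<j} g_{ij} dx_i ∧ dx_j, the exterior derivative is
  d(omega) = sum_{i<j} d(g_{ij}) ∧ dx_i ∧ dx_j = sum_{i<j, k} (∂g_{ij}/∂x_k) dx_k ∧ dx_i ∧ dx_j.
Expand each term, using dx_k ∧ dx_i ∧ dx_j = sgn(permutation) dx_{(a)} ∧ dx_{(b)} ∧ dx_{(c)} with (a < b < c) sorted:

Collecting like 3-forms: d(omega) = 0.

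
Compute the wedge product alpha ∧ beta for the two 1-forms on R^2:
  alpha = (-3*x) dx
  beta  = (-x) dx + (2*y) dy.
alpha ∧ beta = (-6*x*y) dx ∧ dy

Distribute the wedge, using dx_i ∧ dx_j = -dx_j ∧ dx_i and dx_i ∧ dx_i = 0. For each pair (i, j) with i < j, the coefficient of dx_i ∧ dx_j in alpha ∧ beta is (alpha_i * beta_j - alpha_j * beta_i). Collecting: alpha ∧ beta = (-6*x*y) dx ∧ dy.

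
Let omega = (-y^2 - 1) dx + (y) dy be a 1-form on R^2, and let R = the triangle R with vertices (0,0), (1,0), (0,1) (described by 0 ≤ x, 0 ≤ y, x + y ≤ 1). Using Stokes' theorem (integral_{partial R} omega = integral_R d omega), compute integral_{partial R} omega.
integral_(partial R) omega = 1/3

Stokes: integral_partial_R omega = integral_R d omega with d omega = (∂Q/∂x - ∂P/∂y) dx ∧ dy.
  ∂Q/∂x = 0
  ∂P/∂y = -2*y
  integrand = ∂Q/∂x - ∂P/∂y = 2*y.
Integrating over R: integral_0^1 integral_0^{1-x} (2*y) dy dx = 1/3.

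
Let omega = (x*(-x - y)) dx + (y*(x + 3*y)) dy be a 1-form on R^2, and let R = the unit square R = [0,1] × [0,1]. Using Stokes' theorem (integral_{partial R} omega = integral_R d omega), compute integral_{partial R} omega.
integral_(partial R) omega = 1

Stokes: integral_partial_R omega = integral_R d omega with d omega = (∂Q/∂x - ∂P/∂y) dx ∧ dy.
  ∂Q/∂x = y
  ∂P/∂y = -x
  integrand = ∂Q/∂x - ∂P/∂y = x + y.
Integrating over R: integral_0^1 integral_0^1 (x + y) dx dy = 1.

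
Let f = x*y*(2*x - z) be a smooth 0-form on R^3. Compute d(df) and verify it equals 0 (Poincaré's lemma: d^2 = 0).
d(df) = 0

Step 1: df = sum_i (∂f/∂x_i) dx_i = (y*(4*x - z)) dx + (x*(2*x - z)) dy + (-x*y) dz.
Step 2: Apply d again. Using the 1-form formula, the coefficient of dx ∧ dy in d(df) is ∂^2 f/∂x ∂y - ∂^2 f/∂y ∂x = (4*x - z) - (4*x - z) = 0 (equality of mixed partials for smooth f).
Similarly for dx ∧ dz and dy ∧ dz — all coefficients vanish. So d(df) = 0.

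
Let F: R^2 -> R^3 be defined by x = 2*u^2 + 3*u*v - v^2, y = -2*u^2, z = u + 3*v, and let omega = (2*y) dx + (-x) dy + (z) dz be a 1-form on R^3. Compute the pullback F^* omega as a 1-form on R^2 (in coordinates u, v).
F^* omega = (-8*u^3 - 4*u*v^2 + u + 3*v) du + (-12*u^3 + 8*u^2*v + 3*u + 9*v) dv

Using F^*(f dg) = (f ∘ F) d(g ∘ F), substitute each coordinate x_i by F_i(u, v) in f_i, and replace dx_i by d F_i = (∂F_i/∂u) du + (∂F_i/∂v) dv.
  For the x component: f_1(F) = -4*u^2; d F_1 = (4*u + 3*v) du + (3*u - 2*v) dv
  For the y component: f_2(F) = -2*u^2 - 3*u*v + v^2; d F_2 = (-4*u) du + (0) dv
  For the z component: f_3(F) = u + 3*v; d F_3 = (1) du + (3) dv
Combining and collecting du, dv coefficients:
  coeff of du: -8*u^3 - 4*u*v^2 + u + 3*v
  coeff of dv: -12*u^3 + 8*u^2*v + 3*u + 9*v
F^* omega = (-8*u^3 - 4*u*v^2 + u + 3*v) du + (-12*u^3 + 8*u^2*v + 3*u + 9*v) dv.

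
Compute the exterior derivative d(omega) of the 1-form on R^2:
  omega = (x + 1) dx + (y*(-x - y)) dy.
d(omega) = (-y) dx ∧ dy

For a 1-form omega = sum_i f_i dx_i, the exterior derivative is
  d(omega) = sum_{i < j} (∂f_j/∂x_i - ∂f_i/∂x_j) dx_i ∧ dx_j.
  coefficient of dx ∧ dy: ∂f_2/∂x - ∂f_1/∂y = ∂(y*(-x - y))/∂x - ∂(x + 1)/∂y = -y
Assembling: d(omega) = (-y) dx ∧ dy.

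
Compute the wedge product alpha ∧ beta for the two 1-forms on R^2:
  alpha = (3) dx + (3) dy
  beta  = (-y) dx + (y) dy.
alpha ∧ beta = (6*y) dx ∧ dy

Distribute the wedge, using dx_i ∧ dx_j = -dx_j ∧ dx_i and dx_i ∧ dx_i = 0. For each pair (i, j) with i < j, the coefficient of dx_i ∧ dx_j in alpha ∧ beta is (alpha_i * beta_j - alpha_j * beta_i). Collecting: alpha ∧ beta = (6*y) dx ∧ dy.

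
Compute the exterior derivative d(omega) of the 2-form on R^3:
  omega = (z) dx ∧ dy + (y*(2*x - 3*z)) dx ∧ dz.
d(omega) = (-2*x + 3*z + 1) dx ∧ dy ∧ dz

For a 2-form omega = sum_{i<j} g_{ij} dx_i ∧ dx_j, the exterior derivative is
  d(omega) = sum_{i<j} d(g_{ij}) ∧ dx_i ∧ dx_j = sum_{i<j, k} (∂g_{ij}/∂x_k) dx_k ∧ dx_i ∧ dx_j.
Expand each term, using dx_k ∧ dx_i ∧ dx_j = sgn(permutation) dx_{(a)} ∧ dx_{(b)} ∧ dx_{(c)} with (a < b < c) sorted:
  d(z) includes (∂/∂z)(z) dz = (1) dz, which multiplied by dx ∧ dy gives (1) dx ∧ dy ∧ dz
  d(y*(2*x - 3*z)) includes (∂/∂y)(y*(2*x - 3*z)) dy = (2*x - 3*z) dy, which multiplied by dx ∧ dz gives (-2*x + 3*z) dx ∧ dy ∧ dz
Collecting like 3-forms: d(omega) = (-2*x + 3*z + 1) dx ∧ dy ∧ dz.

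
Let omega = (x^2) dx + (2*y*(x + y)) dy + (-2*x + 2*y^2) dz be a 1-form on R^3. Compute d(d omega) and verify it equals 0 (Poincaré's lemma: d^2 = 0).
d(d omega) = 0

Step 1: d omega = sum_{i<j} (∂f_j/∂x_i - ∂f_i/∂x_j) dx_i ∧ dx_j:
  coeff of dx ∧ dy: 2*y
  coeff of dx ∧ dz: -2
  coeff of dy ∧ dz: 4*y
Step 2: Apply d again to each 2-form coefficient. The only possible 3-form in R^3 is dx ∧ dy ∧ dz, with coefficient
  ∂(coeff of dy∧dz)/∂x - ∂(coeff of dx∧dz)/∂y + ∂(coeff of dx∧dy)/∂z
  = ∂/∂x (4*y) - ∂/∂y (-2) + ∂/∂z (2*y).
Each of these terms simplifies to sums of mixed partials that cancel in pairs. The result is 0 (by equality of mixed partials for smooth functions — Schwarz / Clairaut).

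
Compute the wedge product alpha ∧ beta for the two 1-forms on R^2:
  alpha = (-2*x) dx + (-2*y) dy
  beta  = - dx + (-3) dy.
alpha ∧ beta = (6*x - 2*y) dx ∧ dy

Distribute the wedge, using dx_i ∧ dx_j = -dx_j ∧ dx_i and dx_i ∧ dx_i = 0. For each pair (i, j) with i < j, the coefficient of dx_i ∧ dx_j in alpha ∧ beta is (alpha_i * beta_j - alpha_j * beta_i). Collecting: alpha ∧ beta = (6*x - 2*y) dx ∧ dy.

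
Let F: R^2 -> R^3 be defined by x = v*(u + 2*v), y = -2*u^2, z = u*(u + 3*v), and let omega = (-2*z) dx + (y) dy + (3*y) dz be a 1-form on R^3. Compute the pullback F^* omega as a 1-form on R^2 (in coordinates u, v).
F^* omega = (2*u*(-2*u^2 - 10*u*v - 3*v^2)) du + (2*u*(-10*u^2 - 7*u*v - 12*v^2)) dv

Using F^*(f dg) = (f ∘ F) d(g ∘ F), substitute each coordinate x_i by F_i(u, v) in f_i, and replace dx_i by d F_i = (∂F_i/∂u) du + (∂F_i/∂v) dv.
  For the x component: f_1(F) = 2*u*(-u - 3*v); d F_1 = (v) du + (u + 4*v) dv
  For the y component: f_2(F) = -2*u^2; d F_2 = (-4*u) du + (0) dv
  For the z component: f_3(F) = -6*u^2; d F_3 = (2*u + 3*v) du + (3*u) dv
Combining and collecting du, dv coefficients:
  coeff of du: 2*u*(-2*u^2 - 10*u*v - 3*v^2)
  coeff of dv: 2*u*(-10*u^2 - 7*u*v - 12*v^2)
F^* omega = (2*u*(-2*u^2 - 10*u*v - 3*v^2)) du + (2*u*(-10*u^2 - 7*u*v - 12*v^2)) dv.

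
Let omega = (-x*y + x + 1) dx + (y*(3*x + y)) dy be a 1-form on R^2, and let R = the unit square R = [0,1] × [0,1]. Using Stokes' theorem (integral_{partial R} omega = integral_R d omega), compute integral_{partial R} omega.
integral_(partial R) omega = 2

Stokes: integral_partial_R omega = integral_R d omega with d omega = (∂Q/∂x - ∂P/∂y) dx ∧ dy.
  ∂Q/∂x = 3*y
  ∂P/∂y = -x
  integrand = ∂Q/∂x - ∂P/∂y = x + 3*y.
Integrating over R: integral_0^1 integral_0^1 (x + 3*y) dx dy = 2.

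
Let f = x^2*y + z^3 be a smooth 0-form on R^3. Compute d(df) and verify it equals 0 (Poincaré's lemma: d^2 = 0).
d(df) = 0

Step 1: df = sum_i (∂f/∂x_i) dx_i = (2*x*y) dx + (x^2) dy + (3*z^2) dz.
Step 2: Apply d again. Using the 1-form formula, the coefficient of dx ∧ dy in d(df) is ∂^2 f/∂x ∂y - ∂^2 f/∂y ∂x = (2*x) - (2*x) = 0 (equality of mixed partials for smooth f).
Similarly for dx ∧ dz and dy ∧ dz — all coefficients vanish. So d(df) = 0.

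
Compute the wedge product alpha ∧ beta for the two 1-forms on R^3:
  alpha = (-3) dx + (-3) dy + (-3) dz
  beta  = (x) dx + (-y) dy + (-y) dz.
alpha ∧ beta = (3*x + 3*y) dx ∧ dy + (3*x + 3*y) dx ∧ dz

Distribute the wedge, using dx_i ∧ dx_j = -dx_j ∧ dx_i and dx_i ∧ dx_i = 0. For each pair (i, j) with i < j, the coefficient of dx_i ∧ dx_j in alpha ∧ beta is (alpha_i * beta_j - alpha_j * beta_i). Collecting: alpha ∧ beta = (3*x + 3*y) dx ∧ dy + (3*x + 3*y) dx ∧ dz.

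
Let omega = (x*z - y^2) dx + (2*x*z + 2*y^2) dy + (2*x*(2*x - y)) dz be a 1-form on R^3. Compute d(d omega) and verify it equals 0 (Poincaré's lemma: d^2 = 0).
d(d omega) = 0

Step 1: d omega = sum_{i<j} (∂f_j/∂x_i - ∂f_i/∂x_j) dx_i ∧ dx_j:
  coeff of dx ∧ dy: 2*y + 2*z
  coeff of dx ∧ dz: 7*x - 2*y
  coeff of dy ∧ dz: -4*x
Step 2: Apply d again to each 2-form coefficient. The only possible 3-form in R^3 is dx ∧ dy ∧ dz, with coefficient
  ∂(coeff of dy∧dz)/∂x - ∂(coeff of dx∧dz)/∂y + ∂(coeff of dx∧dy)/∂z
  = ∂/∂x (-4*x) - ∂/∂y (7*x - 2*y) + ∂/∂z (2*y + 2*z).
Each of these terms simplifies to sums of mixed partials that cancel in pairs. The result is 0 (by equality of mixed partials for smooth functions — Schwarz / Clairaut).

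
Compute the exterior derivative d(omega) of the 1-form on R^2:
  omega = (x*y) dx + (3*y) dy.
d(omega) = (-x) dx ∧ dy

For a 1-form omega = sum_i f_i dx_i, the exterior derivative is
  d(omega) = sum_{i < j} (∂f_j/∂x_i - ∂f_i/∂x_j) dx_i ∧ dx_j.
  coefficient of dx ∧ dy: ∂f_2/∂x - ∂f_1/∂y = ∂(3*y)/∂x - ∂(x*y)/∂y = -x
Assembling: d(omega) = (-x) dx ∧ dy.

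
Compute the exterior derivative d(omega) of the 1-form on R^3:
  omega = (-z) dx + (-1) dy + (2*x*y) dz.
d(omega) = (2*y + 1) dx ∧ dz + (2*x) dy ∧ dz

For a 1-form omega = sum_i f_i dx_i, the exterior derivative is
  d(omega) = sum_{i < j} (∂f_j/∂x_i - ∂f_i/∂x_j) dx_i ∧ dx_j.
  coefficient of dx ∧ dz: ∂f_3/∂x - ∂f_1/∂z = ∂(2*x*y)/∂x - ∂(-z)/∂z = 2*y + 1
  coefficient of dy ∧ dz: ∂f_3/∂y - ∂f_2/∂z = ∂(2*x*y)/∂y - ∂(-1)/∂z = 2*x
Assembling: d(omega) = (2*y + 1) dx ∧ dz + (2*x) dy ∧ dz.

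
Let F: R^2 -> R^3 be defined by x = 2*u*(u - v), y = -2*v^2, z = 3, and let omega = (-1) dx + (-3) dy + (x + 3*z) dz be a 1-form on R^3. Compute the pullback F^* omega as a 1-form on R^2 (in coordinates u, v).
F^* omega = (-4*u + 2*v) du + (2*u + 12*v) dv

Using F^*(f dg) = (f ∘ F) d(g ∘ F), substitute each coordinate x_i by F_i(u, v) in f_i, and replace dx_i by d F_i = (∂F_i/∂u) du + (∂F_i/∂v) dv.
  For the x component: f_1(F) = -1; d F_1 = (4*u - 2*v) du + (-2*u) dv
  For the y component: f_2(F) = -3; d F_2 = (0) du + (-4*v) dv
  For the z component: f_3(F) = 2*u^2 - 2*u*v + 9; d F_3 = (0) du + (0) dv
Combining and collecting du, dv coefficients:
  coeff of du: -4*u + 2*v
  coeff of dv: 2*u + 12*v
F^* omega = (-4*u + 2*v) du + (2*u + 12*v) dv.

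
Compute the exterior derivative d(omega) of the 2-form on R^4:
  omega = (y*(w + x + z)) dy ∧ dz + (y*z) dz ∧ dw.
d(omega) = (y) dx ∧ dy ∧ dz + (y + z) dy ∧ dz ∧ dw

For a 2-form omega = sum_{i<j} g_{ij} dx_i ∧ dx_j, the exterior derivative is
  d(omega) = sum_{i<j} d(g_{ij}) ∧ dx_i ∧ dx_j = sum_{i<j, k} (∂g_{ij}/∂x_k) dx_k ∧ dx_i ∧ dx_j.
Expand each term, using dx_k ∧ dx_i ∧ dx_j = sgn(permutation) dx_{(a)} ∧ dx_{(b)} ∧ dx_{(c)} with (a < b < c) sorted:
  d(y*(w + x + z)) includes (∂/∂x)(y*(w + x + z)) dx = (y) dx, which multiplied by dy ∧ dz gives (y) dx ∧ dy ∧ dz
  d(y*(w + x + z)) includes (∂/∂w)(y*(w + x + z)) dw = (y) dw, which multiplied by dy ∧ dz gives (y) dy ∧ dz ∧ dw
  d(y*z) includes (∂/∂y)(y*z) dy = (z) dy, which multiplied by dz ∧ dw gives (z) dy ∧ dz ∧ dw
Collecting like 3-forms: d(omega) = (y) dx ∧ dy ∧ dz + (y + z) dy ∧ dz ∧ dw.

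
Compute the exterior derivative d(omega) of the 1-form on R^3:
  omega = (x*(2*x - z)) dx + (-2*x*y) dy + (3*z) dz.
d(omega) = (-2*y) dx ∧ dy + (x) dx ∧ dz

For a 1-form omega = sum_i f_i dx_i, the exterior derivative is
  d(omega) = sum_{i < j} (∂f_j/∂x_i - ∂f_i/∂x_j) dx_i ∧ dx_j.
  coefficient of dx ∧ dy: ∂f_2/∂x - ∂f_1/∂y = ∂(-2*x*y)/∂x - ∂(x*(2*x - z))/∂y = -2*y
  coefficient of dx ∧ dz: ∂f_3/∂x - ∂f_1/∂z = ∂(3*z)/∂x - ∂(x*(2*x - z))/∂z = x
Assembling: d(omega) = (-2*y) dx ∧ dy + (x) dx ∧ dz.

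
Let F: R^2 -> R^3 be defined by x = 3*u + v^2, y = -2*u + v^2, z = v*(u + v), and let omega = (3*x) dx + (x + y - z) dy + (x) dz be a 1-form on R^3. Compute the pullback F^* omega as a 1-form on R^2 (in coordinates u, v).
F^* omega = (5*u*v + 25*u + v^3 + 7*v^2) du + (3*u^2 - u*v^2 + 26*u*v + 10*v^3) dv

Using F^*(f dg) = (f ∘ F) d(g ∘ F), substitute each coordinate x_i by F_i(u, v) in f_i, and replace dx_i by d F_i = (∂F_i/∂u) du + (∂F_i/∂v) dv.
  For the x component: f_1(F) = 9*u + 3*v^2; d F_1 = (3) du + (2*v) dv
  For the y component: f_2(F) = -u*v + u + v^2; d F_2 = (-2) du + (2*v) dv
  For the z component: f_3(F) = 3*u + v^2; d F_3 = (v) du + (u + 2*v) dv
Combining and collecting du, dv coefficients:
  coeff of du: 5*u*v + 25*u + v^3 + 7*v^2
  coeff of dv: 3*u^2 - u*v^2 + 26*u*v + 10*v^3
F^* omega = (5*u*v + 25*u + v^3 + 7*v^2) du + (3*u^2 - u*v^2 + 26*u*v + 10*v^3) dv.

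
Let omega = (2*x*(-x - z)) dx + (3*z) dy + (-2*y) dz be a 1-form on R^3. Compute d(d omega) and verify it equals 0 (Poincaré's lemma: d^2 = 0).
d(d omega) = 0

Step 1: d omega = sum_{i<j} (∂f_j/∂x_i - ∂f_i/∂x_j) dx_i ∧ dx_j:
  coeff of dx ∧ dy: 0
  coeff of dx ∧ dz: 2*x
  coeff of dy ∧ dz: -5
Step 2: Apply d again to each 2-form coefficient. The only possible 3-form in R^3 is dx ∧ dy ∧ dz, with coefficient
  ∂(coeff of dy∧dz)/∂x - ∂(coeff of dx∧dz)/∂y + ∂(coeff of dx∧dy)/∂z
  = ∂/∂x (-5) - ∂/∂y (2*x) + ∂/∂z (0).
Each of these terms simplifies to sums of mixed partials that cancel in pairs. The result is 0 (by equality of mixed partials for smooth functions — Schwarz / Clairaut).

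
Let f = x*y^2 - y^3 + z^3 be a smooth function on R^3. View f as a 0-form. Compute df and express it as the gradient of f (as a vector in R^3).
df = (y^2) dx + (y*(2*x - 3*y)) dy + (3*z^2) dz; grad f = (y^2, y*(2*x - 3*y), 3*z^2)

For a 0-form f, d f = (∂f/∂x) dx + (∂f/∂y) dy + (∂f/∂z) dz. The components of the vector representation are exactly the entries of grad f in Cartesian coordinates:
  ∂f/∂x = y^2
  ∂f/∂y = y*(2*x - 3*y)
  ∂f/∂z = 3*z^2.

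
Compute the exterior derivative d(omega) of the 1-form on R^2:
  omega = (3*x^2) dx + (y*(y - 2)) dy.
d(omega) = 0

For a 1-form omega = sum_i f_i dx_i, the exterior derivative is
  d(omega) = sum_{i < j} (∂f_j/∂x_i - ∂f_i/∂x_j) dx_i ∧ dx_j.

Assembling: d(omega) = 0.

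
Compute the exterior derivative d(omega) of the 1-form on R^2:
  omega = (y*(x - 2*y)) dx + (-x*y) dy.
d(omega) = (-x + 3*y) dx ∧ dy

For a 1-form omega = sum_i f_i dx_i, the exterior derivative is
  d(omega) = sum_{i < j} (∂f_j/∂x_i - ∂f_i/∂x_j) dx_i ∧ dx_j.
  coefficient of dx ∧ dy: ∂f_2/∂x - ∂f_1/∂y = ∂(-x*y)/∂x - ∂(y*(x - 2*y))/∂y = -x + 3*y
Assembling: d(omega) = (-x + 3*y) dx ∧ dy.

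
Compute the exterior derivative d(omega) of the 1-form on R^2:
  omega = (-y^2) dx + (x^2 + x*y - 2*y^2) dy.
d(omega) = (2*x + 3*y) dx ∧ dy

For a 1-form omega = sum_i f_i dx_i, the exterior derivative is
  d(omega) = sum_{i < j} (∂f_j/∂x_i - ∂f_i/∂x_j) dx_i ∧ dx_j.
  coefficient of dx ∧ dy: ∂f_2/∂x - ∂f_1/∂y = ∂(x^2 + x*y - 2*y^2)/∂x - ∂(-y^2)/∂y = 2*x + 3*y
Assembling: d(omega) = (2*x + 3*y) dx ∧ dy.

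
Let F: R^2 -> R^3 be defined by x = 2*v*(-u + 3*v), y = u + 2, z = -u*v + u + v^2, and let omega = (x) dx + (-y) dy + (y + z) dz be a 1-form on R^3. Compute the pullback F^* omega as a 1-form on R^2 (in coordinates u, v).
F^* omega = (5*u*v^2 - 3*u*v + u - 13*v^3 + v^2 - 2*v) du + (5*u^2*v - 2*u^2 - 39*u*v^2 + 4*u*v - 2*u + 74*v^3 + 4*v) dv

Using F^*(f dg) = (f ∘ F) d(g ∘ F), substitute each coordinate x_i by F_i(u, v) in f_i, and replace dx_i by d F_i = (∂F_i/∂u) du + (∂F_i/∂v) dv.
  For the x component: f_1(F) = 2*v*(-u + 3*v); d F_1 = (-2*v) du + (-2*u + 12*v) dv
  For the y component: f_2(F) = -u - 2; d F_2 = (1) du + (0) dv
  For the z component: f_3(F) = -u*v + 2*u + v^2 + 2; d F_3 = (1 - v) du + (-u + 2*v) dv
Combining and collecting du, dv coefficients:
  coeff of du: 5*u*v^2 - 3*u*v + u - 13*v^3 + v^2 - 2*v
  coeff of dv: 5*u^2*v - 2*u^2 - 39*u*v^2 + 4*u*v - 2*u + 74*v^3 + 4*v
F^* omega = (5*u*v^2 - 3*u*v + u - 13*v^3 + v^2 - 2*v) du + (5*u^2*v - 2*u^2 - 39*u*v^2 + 4*u*v - 2*u + 74*v^3 + 4*v) dv.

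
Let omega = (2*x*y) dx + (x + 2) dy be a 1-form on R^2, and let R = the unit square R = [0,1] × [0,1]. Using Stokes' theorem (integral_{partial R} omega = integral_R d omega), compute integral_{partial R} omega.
integral_(partial R) omega = 0

Stokes: integral_partial_R omega = integral_R d omega with d omega = (∂Q/∂x - ∂P/∂y) dx ∧ dy.
  ∂Q/∂x = 1
  ∂P/∂y = 2*x
  integrand = ∂Q/∂x - ∂P/∂y = 1 - 2*x.
Integrating over R: integral_0^1 integral_0^1 (1 - 2*x) dx dy = 0.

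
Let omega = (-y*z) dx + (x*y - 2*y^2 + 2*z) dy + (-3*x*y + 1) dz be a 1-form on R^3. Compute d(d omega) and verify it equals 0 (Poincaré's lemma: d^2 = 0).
d(d omega) = 0

Step 1: d omega = sum_{i<j} (∂f_j/∂x_i - ∂f_i/∂x_j) dx_i ∧ dx_j:
  coeff of dx ∧ dy: y + z
  coeff of dx ∧ dz: -2*y
  coeff of dy ∧ dz: -3*x - 2
Step 2: Apply d again to each 2-form coefficient. The only possible 3-form in R^3 is dx ∧ dy ∧ dz, with coefficient
  ∂(coeff of dy∧dz)/∂x - ∂(coeff of dx∧dz)/∂y + ∂(coeff of dx∧dy)/∂z
  = ∂/∂x (-3*x - 2) - ∂/∂y (-2*y) + ∂/∂z (y + z).
Each of these terms simplifies to sums of mixed partials that cancel in pairs. The result is 0 (by equality of mixed partials for smooth functions — Schwarz / Clairaut).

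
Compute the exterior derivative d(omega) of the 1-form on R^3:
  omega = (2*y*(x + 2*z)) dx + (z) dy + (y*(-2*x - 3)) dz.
d(omega) = (-2*x - 4*z) dx ∧ dy + (-6*y) dx ∧ dz + (-2*x - 4) dy ∧ dz

For a 1-form omega = sum_i f_i dx_i, the exterior derivative is
  d(omega) = sum_{i < j} (∂f_j/∂x_i - ∂f_i/∂x_j) dx_i ∧ dx_j.
  coefficient of dx ∧ dy: ∂f_2/∂x - ∂f_1/∂y = ∂(z)/∂x - ∂(2*y*(x + 2*z))/∂y = -2*x - 4*z
  coefficient of dx ∧ dz: ∂f_3/∂x - ∂f_1/∂z = ∂(y*(-2*x - 3))/∂x - ∂(2*y*(x + 2*z))/∂z = -6*y
  coefficient of dy ∧ dz: ∂f_3/∂y - ∂f_2/∂z = ∂(y*(-2*x - 3))/∂y - ∂(z)/∂z = -2*x - 4
Assembling: d(omega) = (-2*x - 4*z) dx ∧ dy + (-6*y) dx ∧ dz + (-2*x - 4) dy ∧ dz.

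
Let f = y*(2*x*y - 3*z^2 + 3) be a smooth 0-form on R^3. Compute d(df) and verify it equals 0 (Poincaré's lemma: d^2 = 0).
d(df) = 0

Step 1: df = sum_i (∂f/∂x_i) dx_i = (2*y^2) dx + (4*x*y - 3*z^2 + 3) dy + (-6*y*z) dz.
Step 2: Apply d again. Using the 1-form formula, the coefficient of dx ∧ dy in d(df) is ∂^2 f/∂x ∂y - ∂^2 f/∂y ∂x = (4*y) - (4*y) = 0 (equality of mixed partials for smooth f).
Similarly for dx ∧ dz and dy ∧ dz — all coefficients vanish. So d(df) = 0.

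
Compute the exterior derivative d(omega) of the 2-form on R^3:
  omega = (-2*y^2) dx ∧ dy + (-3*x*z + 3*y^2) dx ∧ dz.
d(omega) = (-6*y) dx ∧ dy ∧ dz

For a 2-form omega = sum_{i<j} g_{ij} dx_i ∧ dx_j, the exterior derivative is
  d(omega) = sum_{i<j} d(g_{ij}) ∧ dx_i ∧ dx_j = sum_{i<j, k} (∂g_{ij}/∂x_k) dx_k ∧ dx_i ∧ dx_j.
Expand each term, using dx_k ∧ dx_i ∧ dx_j = sgn(permutation) dx_{(a)} ∧ dx_{(b)} ∧ dx_{(c)} with (a < b < c) sorted:
  d(-3*x*z + 3*y^2) includes (∂/∂y)(-3*x*z + 3*y^2) dy = (6*y) dy, which multiplied by dx ∧ dz gives (-6*y) dx ∧ dy ∧ dz
Collecting like 3-forms: d(omega) = (-6*y) dx ∧ dy ∧ dz.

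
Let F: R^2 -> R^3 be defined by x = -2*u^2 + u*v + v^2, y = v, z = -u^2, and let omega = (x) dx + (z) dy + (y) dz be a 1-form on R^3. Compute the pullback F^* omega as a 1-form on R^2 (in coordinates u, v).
F^* omega = (8*u^3 - 6*u^2*v - 3*u*v^2 - 2*u*v + v^3) du + (-2*u^3 - 3*u^2*v - u^2 + 3*u*v^2 + 2*v^3) dv

Using F^*(f dg) = (f ∘ F) d(g ∘ F), substitute each coordinate x_i by F_i(u, v) in f_i, and replace dx_i by d F_i = (∂F_i/∂u) du + (∂F_i/∂v) dv.
  For the x component: f_1(F) = -2*u^2 + u*v + v^2; d F_1 = (-4*u + v) du + (u + 2*v) dv
  For the y component: f_2(F) = -u^2; d F_2 = (0) du + (1) dv
  For the z component: f_3(F) = v; d F_3 = (-2*u) du + (0) dv
Combining and collecting du, dv coefficients:
  coeff of du: 8*u^3 - 6*u^2*v - 3*u*v^2 - 2*u*v + v^3
  coeff of dv: -2*u^3 - 3*u^2*v - u^2 + 3*u*v^2 + 2*v^3
F^* omega = (8*u^3 - 6*u^2*v - 3*u*v^2 - 2*u*v + v^3) du + (-2*u^3 - 3*u^2*v - u^2 + 3*u*v^2 + 2*v^3) dv.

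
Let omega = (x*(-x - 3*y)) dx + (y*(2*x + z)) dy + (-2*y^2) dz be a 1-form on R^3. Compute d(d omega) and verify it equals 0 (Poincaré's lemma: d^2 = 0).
d(d omega) = 0

Step 1: d omega = sum_{i<j} (∂f_j/∂x_i - ∂f_i/∂x_j) dx_i ∧ dx_j:
  coeff of dx ∧ dy: 3*x + 2*y
  coeff of dx ∧ dz: 0
  coeff of dy ∧ dz: -5*y
Step 2: Apply d again to each 2-form coefficient. The only possible 3-form in R^3 is dx ∧ dy ∧ dz, with coefficient
  ∂(coeff of dy∧dz)/∂x - ∂(coeff of dx∧dz)/∂y + ∂(coeff of dx∧dy)/∂z
  = ∂/∂x (-5*y) - ∂/∂y (0) + ∂/∂z (3*x + 2*y).
Each of these terms simplifies to sums of mixed partials that cancel in pairs. The result is 0 (by equality of mixed partials for smooth functions — Schwarz / Clairaut).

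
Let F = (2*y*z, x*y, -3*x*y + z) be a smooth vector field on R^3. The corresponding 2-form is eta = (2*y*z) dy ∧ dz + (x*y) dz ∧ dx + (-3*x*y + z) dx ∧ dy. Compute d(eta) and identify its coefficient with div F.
d(eta) = (x + 1) dx ∧ dy ∧ dz; div F = x + 1

For a 2-form in R^3 of the form above, applying d gives a 3-form with coefficient ∂P/∂x + ∂Q/∂y + ∂R/∂z:
  ∂P/∂x = 0
  ∂Q/∂y = x
  ∂R/∂z = 1
Sum = x + 1, which is exactly div F.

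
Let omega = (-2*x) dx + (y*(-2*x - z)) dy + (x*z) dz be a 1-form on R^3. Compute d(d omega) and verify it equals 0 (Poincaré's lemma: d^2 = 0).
d(d omega) = 0

Step 1: d omega = sum_{i<j} (∂f_j/∂x_i - ∂f_i/∂x_j) dx_i ∧ dx_j:
  coeff of dx ∧ dy: -2*y
  coeff of dx ∧ dz: z
  coeff of dy ∧ dz: y
Step 2: Apply d again to each 2-form coefficient. The only possible 3-form in R^3 is dx ∧ dy ∧ dz, with coefficient
  ∂(coeff of dy∧dz)/∂x - ∂(coeff of dx∧dz)/∂y + ∂(coeff of dx∧dy)/∂z
  = ∂/∂x (y) - ∂/∂y (z) + ∂/∂z (-2*y).
Each of these terms simplifies to sums of mixed partials that cancel in pairs. The result is 0 (by equality of mixed partials for smooth functions — Schwarz / Clairaut).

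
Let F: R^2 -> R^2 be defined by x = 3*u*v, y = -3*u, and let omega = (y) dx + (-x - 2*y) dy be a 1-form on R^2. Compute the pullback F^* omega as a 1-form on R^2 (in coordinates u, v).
F^* omega = (-18*u) du + (-9*u^2) dv

Using F^*(f dg) = (f ∘ F) d(g ∘ F), substitute each coordinate x_i by F_i(u, v) in f_i, and replace dx_i by d F_i = (∂F_i/∂u) du + (∂F_i/∂v) dv.
  For the x component: f_1(F) = -3*u; d F_1 = (3*v) du + (3*u) dv
  For the y component: f_2(F) = 3*u*(2 - v); d F_2 = (-3) du + (0) dv
Combining and collecting du, dv coefficients:
  coeff of du: -18*u
  coeff of dv: -9*u^2
F^* omega = (-18*u) du + (-9*u^2) dv.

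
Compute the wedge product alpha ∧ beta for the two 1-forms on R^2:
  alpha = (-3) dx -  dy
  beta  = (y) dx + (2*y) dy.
alpha ∧ beta = (-5*y) dx ∧ dy

Distribute the wedge, using dx_i ∧ dx_j = -dx_j ∧ dx_i and dx_i ∧ dx_i = 0. For each pair (i, j) with i < j, the coefficient of dx_i ∧ dx_j in alpha ∧ beta is (alpha_i * beta_j - alpha_j * beta_i). Collecting: alpha ∧ beta = (-5*y) dx ∧ dy.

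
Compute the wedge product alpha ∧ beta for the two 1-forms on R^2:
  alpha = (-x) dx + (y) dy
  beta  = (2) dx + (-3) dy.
alpha ∧ beta = (3*x - 2*y) dx ∧ dy

Distribute the wedge, using dx_i ∧ dx_j = -dx_j ∧ dx_i and dx_i ∧ dx_i = 0. For each pair (i, j) with i < j, the coefficient of dx_i ∧ dx_j in alpha ∧ beta is (alpha_i * beta_j - alpha_j * beta_i). Collecting: alpha ∧ beta = (3*x - 2*y) dx ∧ dy.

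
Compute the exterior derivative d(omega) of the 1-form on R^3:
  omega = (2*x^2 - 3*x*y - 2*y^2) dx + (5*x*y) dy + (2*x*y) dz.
d(omega) = (3*x + 9*y) dx ∧ dy + (2*y) dx ∧ dz + (2*x) dy ∧ dz

For a 1-form omega = sum_i f_i dx_i, the exterior derivative is
  d(omega) = sum_{i < j} (∂f_j/∂x_i - ∂f_i/∂x_j) dx_i ∧ dx_j.
  coefficient of dx ∧ dy: ∂f_2/∂x - ∂f_1/∂y = ∂(5*x*y)/∂x - ∂(2*x^2 - 3*x*y - 2*y^2)/∂y = 3*x + 9*y
  coefficient of dx ∧ dz: ∂f_3/∂x - ∂f_1/∂z = ∂(2*x*y)/∂x - ∂(2*x^2 - 3*x*y - 2*y^2)/∂z = 2*y
  coefficient of dy ∧ dz: ∂f_3/∂y - ∂f_2/∂z = ∂(2*x*y)/∂y - ∂(5*x*y)/∂z = 2*x
Assembling: d(omega) = (3*x + 9*y) dx ∧ dy + (2*y) dx ∧ dz + (2*x) dy ∧ dz.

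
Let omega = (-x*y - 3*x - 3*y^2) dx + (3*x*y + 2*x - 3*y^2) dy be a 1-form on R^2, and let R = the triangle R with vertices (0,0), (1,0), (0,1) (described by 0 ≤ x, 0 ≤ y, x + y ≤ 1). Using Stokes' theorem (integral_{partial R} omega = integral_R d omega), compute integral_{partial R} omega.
integral_(partial R) omega = 8/3

Stokes: integral_partial_R omega = integral_R d omega with d omega = (∂Q/∂x - ∂P/∂y) dx ∧ dy.
  ∂Q/∂x = 3*y + 2
  ∂P/∂y = -x - 6*y
  integrand = ∂Q/∂x - ∂P/∂y = x + 9*y + 2.
Integrating over R: integral_0^1 integral_0^{1-x} (x + 9*y + 2) dy dx = 8/3.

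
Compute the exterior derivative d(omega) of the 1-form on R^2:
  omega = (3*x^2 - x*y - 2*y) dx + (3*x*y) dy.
d(omega) = (x + 3*y + 2) dx ∧ dy

For a 1-form omega = sum_i f_i dx_i, the exterior derivative is
  d(omega) = sum_{i < j} (∂f_j/∂x_i - ∂f_i/∂x_j) dx_i ∧ dx_j.
  coefficient of dx ∧ dy: ∂f_2/∂x - ∂f_1/∂y = ∂(3*x*y)/∂x - ∂(3*x^2 - x*y - 2*y)/∂y = x + 3*y + 2
Assembling: d(omega) = (x + 3*y + 2) dx ∧ dy.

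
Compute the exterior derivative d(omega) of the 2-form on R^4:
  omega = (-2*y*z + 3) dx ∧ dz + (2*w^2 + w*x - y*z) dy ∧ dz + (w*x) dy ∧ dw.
d(omega) = (w + 2*z) dx ∧ dy ∧ dz + (4*w + x) dy ∧ dz ∧ dw + (w) dx ∧ dy ∧ dw

For a 2-form omega = sum_{i<j} g_{ij} dx_i ∧ dx_j, the exterior derivative is
  d(omega) = sum_{i<j} d(g_{ij}) ∧ dx_i ∧ dx_j = sum_{i<j, k} (∂g_{ij}/∂x_k) dx_k ∧ dx_i ∧ dx_j.
Expand each term, using dx_k ∧ dx_i ∧ dx_j = sgn(permutation) dx_{(a)} ∧ dx_{(b)} ∧ dx_{(c)} with (a < b < c) sorted:
  d(-2*y*z + 3) includes (∂/∂y)(-2*y*z + 3) dy = (-2*z) dy, which multiplied by dx ∧ dz gives (2*z) dx ∧ dy ∧ dz
  d(2*w^2 + w*x - y*z) includes (∂/∂x)(2*w^2 + w*x - y*z) dx = (w) dx, which multiplied by dy ∧ dz gives (w) dx ∧ dy ∧ dz
  d(2*w^2 + w*x - y*z) includes (∂/∂w)(2*w^2 + w*x - y*z) dw = (4*w + x) dw, which multiplied by dy ∧ dz gives (4*w + x) dy ∧ dz ∧ dw
  d(w*x) includes (∂/∂x)(w*x) dx = (w) dx, which multiplied by dy ∧ dw gives (w) dx ∧ dy ∧ dw
Collecting like 3-forms: d(omega) = (w + 2*z) dx ∧ dy ∧ dz + (4*w + x) dy ∧ dz ∧ dw + (w) dx ∧ dy ∧ dw.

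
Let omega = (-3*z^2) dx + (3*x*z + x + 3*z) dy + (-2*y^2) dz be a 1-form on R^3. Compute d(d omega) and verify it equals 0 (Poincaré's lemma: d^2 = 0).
d(d omega) = 0

Step 1: d omega = sum_{i<j} (∂f_j/∂x_i - ∂f_i/∂x_j) dx_i ∧ dx_j:
  coeff of dx ∧ dy: 3*z + 1
  coeff of dx ∧ dz: 6*z
  coeff of dy ∧ dz: -3*x - 4*y - 3
Step 2: Apply d again to each 2-form coefficient. The only possible 3-form in R^3 is dx ∧ dy ∧ dz, with coefficient
  ∂(coeff of dy∧dz)/∂x - ∂(coeff of dx∧dz)/∂y + ∂(coeff of dx∧dy)/∂z
  = ∂/∂x (-3*x - 4*y - 3) - ∂/∂y (6*z) + ∂/∂z (3*z + 1).
Each of these terms simplifies to sums of mixed partials that cancel in pairs. The result is 0 (by equality of mixed partials for smooth functions — Schwarz / Clairaut).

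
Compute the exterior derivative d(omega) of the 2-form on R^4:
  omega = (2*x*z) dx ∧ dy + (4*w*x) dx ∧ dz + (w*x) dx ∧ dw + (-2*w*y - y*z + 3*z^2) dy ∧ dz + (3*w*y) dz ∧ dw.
d(omega) = (2*x) dx ∧ dy ∧ dz + (4*x) dx ∧ dz ∧ dw + (3*w - 2*y) dy ∧ dz ∧ dw

For a 2-form omega = sum_{i<j} g_{ij} dx_i ∧ dx_j, the exterior derivative is
  d(omega) = sum_{i<j} d(g_{ij}) ∧ dx_i ∧ dx_j = sum_{i<j, k} (∂g_{ij}/∂x_k) dx_k ∧ dx_i ∧ dx_j.
Expand each term, using dx_k ∧ dx_i ∧ dx_j = sgn(permutation) dx_{(a)} ∧ dx_{(b)} ∧ dx_{(c)} with (a < b < c) sorted:
  d(2*x*z) includes (∂/∂z)(2*x*z) dz = (2*x) dz, which multiplied by dx ∧ dy gives (2*x) dx ∧ dy ∧ dz
  d(4*w*x) includes (∂/∂w)(4*w*x) dw = (4*x) dw, which multiplied by dx ∧ dz gives (4*x) dx ∧ dz ∧ dw
  d(-2*w*y - y*z + 3*z^2) includes (∂/∂w)(-2*w*y - y*z + 3*z^2) dw = (-2*y) dw, which multiplied by dy ∧ dz gives (-2*y) dy ∧ dz ∧ dw
  d(3*w*y) includes (∂/∂y)(3*w*y) dy = (3*w) dy, which multiplied by dz ∧ dw gives (3*w) dy ∧ dz ∧ dw
Collecting like 3-forms: d(omega) = (2*x) dx ∧ dy ∧ dz + (4*x) dx ∧ dz ∧ dw + (3*w - 2*y) dy ∧ dz ∧ dw.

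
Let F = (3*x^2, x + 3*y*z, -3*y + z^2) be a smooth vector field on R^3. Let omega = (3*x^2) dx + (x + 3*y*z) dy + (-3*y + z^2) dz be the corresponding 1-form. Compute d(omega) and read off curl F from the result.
d(omega) = (-3*y - 3) dy ∧ dz + (0) dz ∧ dx + (1) dx ∧ dy; curl F = (-3*y - 3, 0, 1)

d omega = sum_{i<j} (∂f_j/∂x_i - ∂f_i/∂x_j) dx_i ∧ dx_j. Under the identification (dy ∧ dz, dz ∧ dx, dx ∧ dy) ↔ (e_x, e_y, e_z), the coefficients are exactly the components of curl F. Compute:
  ∂R/∂y - ∂Q/∂z = (-3) - (3*y) = -3*y - 3
  ∂P/∂z - ∂R/∂x = (0) - (0) = 0
  ∂Q/∂x - ∂P/∂y = (1) - (0) = 1.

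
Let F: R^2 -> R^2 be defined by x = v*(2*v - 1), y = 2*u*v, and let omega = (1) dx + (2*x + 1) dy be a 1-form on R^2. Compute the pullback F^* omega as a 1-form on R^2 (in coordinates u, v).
F^* omega = (2*v*(4*v^2 - 2*v + 1)) du + (8*u*v^2 - 4*u*v + 2*u + 4*v - 1) dv

Using F^*(f dg) = (f ∘ F) d(g ∘ F), substitute each coordinate x_i by F_i(u, v) in f_i, and replace dx_i by d F_i = (∂F_i/∂u) du + (∂F_i/∂v) dv.
  For the x component: f_1(F) = 1; d F_1 = (0) du + (4*v - 1) dv
  For the y component: f_2(F) = 4*v^2 - 2*v + 1; d F_2 = (2*v) du + (2*u) dv
Combining and collecting du, dv coefficients:
  coeff of du: 2*v*(4*v^2 - 2*v + 1)
  coeff of dv: 8*u*v^2 - 4*u*v + 2*u + 4*v - 1
F^* omega = (2*v*(4*v^2 - 2*v + 1)) du + (8*u*v^2 - 4*u*v + 2*u + 4*v - 1) dv.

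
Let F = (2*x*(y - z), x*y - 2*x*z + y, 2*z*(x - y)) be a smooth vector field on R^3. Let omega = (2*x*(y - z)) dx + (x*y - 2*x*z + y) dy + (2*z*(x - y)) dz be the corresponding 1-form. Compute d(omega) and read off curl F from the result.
d(omega) = (2*x - 2*z) dy ∧ dz + (-2*x - 2*z) dz ∧ dx + (-2*x + y - 2*z) dx ∧ dy; curl F = (2*x - 2*z, -2*x - 2*z, -2*x + y - 2*z)

d omega = sum_{i<j} (∂f_j/∂x_i - ∂f_i/∂x_j) dx_i ∧ dx_j. Under the identification (dy ∧ dz, dz ∧ dx, dx ∧ dy) ↔ (e_x, e_y, e_z), the coefficients are exactly the components of curl F. Compute:
  ∂R/∂y - ∂Q/∂z = (-2*z) - (-2*x) = 2*x - 2*z
  ∂P/∂z - ∂R/∂x = (-2*x) - (2*z) = -2*x - 2*z
  ∂Q/∂x - ∂P/∂y = (y - 2*z) - (2*x) = -2*x + y - 2*z.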